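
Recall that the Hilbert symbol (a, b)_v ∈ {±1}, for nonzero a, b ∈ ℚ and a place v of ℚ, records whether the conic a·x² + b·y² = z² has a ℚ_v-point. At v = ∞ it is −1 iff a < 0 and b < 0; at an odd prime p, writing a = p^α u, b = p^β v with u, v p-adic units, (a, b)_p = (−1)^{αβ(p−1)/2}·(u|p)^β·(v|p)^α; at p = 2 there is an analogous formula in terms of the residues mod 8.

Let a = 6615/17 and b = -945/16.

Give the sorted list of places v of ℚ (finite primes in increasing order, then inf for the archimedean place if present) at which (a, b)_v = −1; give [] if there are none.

Mod squares: a ≡ 255, b ≡ -105. Check v ∈ {∞, 2, 3, 5, 7, 17}.
v=5: a=5^1·(≡4), b=5^1·(≡1) mod 5; (4|5)=+1, (1|5)=+1; (−1)^{1·1·2}·(+1)^1·(+1)^1 = +1.
v=17: a=17^-1·(≡2), b=17^0·(≡10) mod 17; (2|17)=+1, (10|17)=-1; (−1)^{-1·0·8}·(+1)^0·(-1)^-1 = -1.
v=7: a=7^2·(≡3), b=7^1·(≡6) mod 7; (3|7)=-1, (6|7)=-1; (−1)^{2·1·3}·(-1)^1·(-1)^2 = -1.
v=∞: 255 > 0 and -105 < 0  ⇒  (a,b)_∞ = +1.
v=2: v_2(a)=0, v_2(b)=-4; units ≡ 7, 7 (mod 8); ε·ε+αω+βω = 1·1+0·0+-4·0 ≡ 1  ⇒  (a,b)_2 = -1.
v=3: a=3^3·(≡1), b=3^3·(≡1) mod 3; (1|3)=+1, (1|3)=+1; (−1)^{3·3·1}·(+1)^3·(+1)^3 = -1.
(255, -105 / ℚ) ramifies at {2, 3, 7, 17}: a division algebra.

[2, 3, 7, 17]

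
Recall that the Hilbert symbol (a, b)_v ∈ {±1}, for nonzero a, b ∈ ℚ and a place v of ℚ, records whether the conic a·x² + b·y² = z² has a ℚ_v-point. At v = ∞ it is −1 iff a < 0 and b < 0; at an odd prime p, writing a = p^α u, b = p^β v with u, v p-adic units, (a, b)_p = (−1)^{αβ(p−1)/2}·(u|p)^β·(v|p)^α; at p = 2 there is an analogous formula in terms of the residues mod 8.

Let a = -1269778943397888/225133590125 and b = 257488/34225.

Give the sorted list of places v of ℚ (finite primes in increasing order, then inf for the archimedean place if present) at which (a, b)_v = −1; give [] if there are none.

[5, 7]

Mod squares: a ≡ -665, b ≡ 133. Check v ∈ {∞, 2, 3, 5, 7, 11, 19, 31, 37}.
v=37: a=37^-4·(≡12), b=37^-2·(≡15) mod 37; (12|37)=+1, (15|37)=-1; (−1)^{-4·-2·18}·(+1)^-2·(-1)^-4 = +1.
v=∞: -665 < 0 and 133 > 0  ⇒  (a,b)_∞ = +1.
v=5: a=5^-3·(≡2), b=5^-2·(≡2) mod 5; (2|5)=-1, (2|5)=-1; (−1)^{-3·-2·2}·(-1)^-2·(-1)^-3 = -1.
v=2: v_2(a)=12, v_2(b)=4; units ≡ 7, 5 (mod 8); ε·ε+αω+βω = 1·0+12·1+4·0 ≡ 0  ⇒  (a,b)_2 = +1.
v=11: a=11^4·(≡2), b=11^2·(≡4) mod 11; (2|11)=-1, (4|11)=+1; (−1)^{4·2·5}·(-1)^2·(+1)^4 = +1.
v=19: a=19^3·(≡10), b=19^1·(≡4) mod 19; (10|19)=-1, (4|19)=+1; (−1)^{3·1·9}·(-1)^1·(+1)^3 = +1.
v=31: a=31^-2·(≡27), b=31^0·(≡2) mod 31; (27|31)=-1, (2|31)=+1; (−1)^{-2·0·15}·(-1)^0·(+1)^-2 = +1.
v=7: a=7^3·(≡5), b=7^1·(≡3) mod 7; (5|7)=-1, (3|7)=-1; (−1)^{3·1·3}·(-1)^1·(-1)^3 = -1.
v=3: a=3^2·(≡1), b=3^0·(≡1) mod 3; (1|3)=+1, (1|3)=+1; (−1)^{2·0·1}·(+1)^0·(+1)^2 = +1.
Ram(-665, 133) = {5, 7}; no ℚ_5-point on the conic.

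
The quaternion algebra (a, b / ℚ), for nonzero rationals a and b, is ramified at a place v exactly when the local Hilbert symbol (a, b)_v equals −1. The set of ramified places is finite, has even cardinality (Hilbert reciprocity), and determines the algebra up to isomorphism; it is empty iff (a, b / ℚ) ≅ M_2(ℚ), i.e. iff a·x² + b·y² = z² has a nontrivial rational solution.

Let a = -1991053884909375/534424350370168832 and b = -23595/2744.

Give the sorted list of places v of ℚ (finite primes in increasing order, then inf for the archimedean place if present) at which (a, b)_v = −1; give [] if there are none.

[2, 5, 13, inf]

Mod squares: a ≡ -110, b ≡ -2730. Check v ∈ {∞, 2, 3, 5, 7, 11, 13, 17, 29}.
v=7: a=7^-8·(≡2), b=7^-3·(≡2) mod 7; (2|7)=+1, (2|7)=+1; (−1)^{-8·-3·3}·(+1)^-3·(+1)^-8 = +1.
v=5: a=5^5·(≡2), b=5^1·(≡4) mod 5; (2|5)=-1, (4|5)=+1; (−1)^{5·1·2}·(-1)^1·(+1)^5 = -1.
v=∞: -110 < 0 and -2730 < 0  ⇒  (a,b)_∞ = -1.
v=2: v_2(a)=-17, v_2(b)=-3; units ≡ 1, 3 (mod 8); ε·ε+αω+βω = 0·1+-17·1+-3·0 ≡ 1  ⇒  (a,b)_2 = -1.
v=29: a=29^-4·(≡9), b=29^0·(≡28) mod 29; (9|29)=+1, (28|29)=+1; (−1)^{-4·0·14}·(+1)^0·(+1)^-4 = +1.
v=13: a=13^2·(≡5), b=13^1·(≡5) mod 13; (5|13)=-1, (5|13)=-1; (−1)^{2·1·6}·(-1)^1·(-1)^2 = -1.
v=11: a=11^5·(≡9), b=11^2·(≡5) mod 11; (9|11)=+1, (5|11)=+1; (−1)^{5·2·5}·(+1)^2·(+1)^5 = +1.
v=3: a=3^4·(≡1), b=3^1·(≡2) mod 3; (1|3)=+1, (2|3)=-1; (−1)^{4·1·1}·(+1)^1·(-1)^4 = +1.
v=17: a=17^2·(≡15), b=17^0·(≡5) mod 17; (15|17)=+1, (5|17)=-1; (−1)^{2·0·8}·(+1)^0·(-1)^2 = +1.
Ram(-110, -2730) = {2, 5, 13, ∞}; no ℚ_2-point on the conic.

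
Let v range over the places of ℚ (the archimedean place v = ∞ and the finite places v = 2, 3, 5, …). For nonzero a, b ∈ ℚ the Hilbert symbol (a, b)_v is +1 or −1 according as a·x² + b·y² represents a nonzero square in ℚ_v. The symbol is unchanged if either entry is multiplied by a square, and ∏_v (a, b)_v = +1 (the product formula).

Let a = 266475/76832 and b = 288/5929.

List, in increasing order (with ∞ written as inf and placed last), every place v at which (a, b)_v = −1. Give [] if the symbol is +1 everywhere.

(a, b) ≡ (21318, 2) mod (ℚ^×)²; places V = {2, 3, 5, 7, 11, 17, 19, ∞}.
(a,b)_2: α=-5, β=5; u≡3, v≡1 (mod 8); ε(u)ε(v)=1·0, αω(v)=-5·0, βω(u)=5·1; sum ≡ 1  ⇒  -1.
(a,b)_17: α=1, u≡2; β=0, v≡13 (mod 17); (2|17)=+1, (13|17)=+1; sign (−1)^0·+1^0·+1^1 = +1.
(a,b)_3: α=1, u≡2; β=2, v≡2 (mod 3); (2|3)=-1, (2|3)=-1; sign (−1)^0·-1^2·-1^1 = -1.
(a,b)_11: α=1, u≡10; β=-2, v≡7 (mod 11); (10|11)=-1, (7|11)=-1; sign (−1)^0·-1^-2·-1^1 = -1.
(a,b)_∞: sgn(21318)=+, sgn(2)=+, so +1.
(a,b)_19: α=1, u≡4; β=0, v≡3 (mod 19); (4|19)=+1, (3|19)=-1; sign (−1)^0·+1^0·-1^1 = -1.
(a,b)_7: α=-4, u≡5; β=-2, v≡4 (mod 7); (5|7)=-1, (4|7)=+1; sign (−1)^0·-1^-2·+1^-4 = +1.
(a,b)_5: α=2, u≡2; β=0, v≡2 (mod 5); (2|5)=-1, (2|5)=-1; sign (−1)^0·-1^0·-1^2 = +1.
(21318, 2 / ℚ) ramifies at {2, 3, 11, 19}: a division algebra.

[2, 3, 11, 19]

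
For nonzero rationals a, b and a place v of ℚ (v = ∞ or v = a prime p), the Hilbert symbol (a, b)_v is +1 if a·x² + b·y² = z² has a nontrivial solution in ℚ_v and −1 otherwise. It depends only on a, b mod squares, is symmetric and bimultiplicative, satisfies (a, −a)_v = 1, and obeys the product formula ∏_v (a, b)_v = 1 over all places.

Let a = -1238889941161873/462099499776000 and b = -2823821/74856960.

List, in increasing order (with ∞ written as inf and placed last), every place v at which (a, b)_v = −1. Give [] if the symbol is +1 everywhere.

[5, 7, 19, inf]

(a, b) ≡ (-41230, -3410) mod (ℚ^×)²; places V = {2, 3, 5, 7, 11, 13, 19, 31, ∞}.
(a,b)_3: α=-6, u≡2; β=-4, v≡1 (mod 3); (2|3)=-1, (1|3)=+1; sign (−1)^0·-1^-4·+1^-6 = +1.
(a,b)_5: α=-3, u≡4; β=-1, v≡2 (mod 5); (4|5)=+1, (2|5)=-1; sign (−1)^0·+1^-1·-1^-3 = -1.
(a,b)_19: α=-5, u≡13; β=-2, v≡10 (mod 19); (13|19)=-1, (10|19)=-1; sign (−1)^0·-1^-2·-1^-5 = -1.
(a,b)_11: α=4, u≡5; β=1, v≡9 (mod 11); (5|11)=+1, (9|11)=+1; sign (−1)^0·+1^1·+1^4 = +1.
(a,b)_∞: sgn(-41230)=−, sgn(-3410)=−, so -1.
(a,b)_31: α=3, u≡29; β=1, v≡4 (mod 31); (29|31)=-1, (4|31)=+1; sign (−1)^1·-1^1·+1^3 = +1.
(a,b)_7: α=5, u≡2; β=2, v≡3 (mod 7); (2|7)=+1, (3|7)=-1; sign (−1)^0·+1^2·-1^5 = -1.
(a,b)_13: α=2, u≡6; β=2, v≡1 (mod 13); (6|13)=-1, (1|13)=+1; sign (−1)^0·-1^2·+1^2 = +1.
(a,b)_2: α=-11, β=-9; u≡1, v≡7 (mod 8); ε(u)ε(v)=0·1, αω(v)=-11·0, βω(u)=-9·0; sum ≡ 0  ⇒  +1.
Ram(-41230, -3410) = {5, 7, 19, ∞}; no ℚ_5-point on the conic.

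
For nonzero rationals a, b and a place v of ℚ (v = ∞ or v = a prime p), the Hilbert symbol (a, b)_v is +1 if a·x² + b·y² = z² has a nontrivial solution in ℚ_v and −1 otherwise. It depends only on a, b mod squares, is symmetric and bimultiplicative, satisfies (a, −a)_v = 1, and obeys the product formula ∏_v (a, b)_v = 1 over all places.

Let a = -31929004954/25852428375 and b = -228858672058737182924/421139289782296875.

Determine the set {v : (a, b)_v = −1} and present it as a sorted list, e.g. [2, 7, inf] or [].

(a, b) ≡ (-2310, -33) mod (ℚ^×)²; places V = {2, 3, 5, 7, 11, 17, 19, 23, ∞}.
(a,b)_∞: sgn(-2310)=−, sgn(-33)=−, so -1.
(a,b)_5: α=-3, u≡3; β=-6, v≡3 (mod 5); (3|5)=-1, (3|5)=-1; sign (−1)^0·-1^-6·-1^-3 = -1.
(a,b)_23: α=-2, u≡8; β=-2, v≡9 (mod 23); (8|23)=+1, (9|23)=+1; sign (−1)^0·+1^-2·+1^-2 = +1.
(a,b)_7: α=3, u≡5; β=4, v≡4 (mod 7); (5|7)=-1, (4|7)=+1; sign (−1)^0·-1^4·+1^3 = +1.
(a,b)_2: α=1, β=2; u≡5, v≡7 (mod 8); ε(u)ε(v)=0·1, αω(v)=1·0, βω(u)=2·1; sum ≡ 0  ⇒  +1.
(a,b)_11: α=5, u≡8; β=11, v≡10 (mod 11); (8|11)=-1, (10|11)=-1; sign (−1)^1·-1^11·-1^5 = -1.
(a,b)_17: α=2, u≡13; β=4, v≡1 (mod 17); (13|17)=+1, (1|17)=+1; sign (−1)^0·+1^4·+1^2 = +1.
(a,b)_19: α=-4, u≡14; β=-8, v≡16 (mod 19); (14|19)=-1, (16|19)=+1; sign (−1)^0·-1^-8·+1^-4 = +1.
(a,b)_3: α=-1, u≡1; β=-1, v≡1 (mod 3); (1|3)=+1, (1|3)=+1; sign (−1)^1·+1^-1·+1^-1 = -1.
Ram(-2310, -33) = {3, 5, 11, ∞}; no ℚ_3-point on the conic.

[3, 5, 11, inf]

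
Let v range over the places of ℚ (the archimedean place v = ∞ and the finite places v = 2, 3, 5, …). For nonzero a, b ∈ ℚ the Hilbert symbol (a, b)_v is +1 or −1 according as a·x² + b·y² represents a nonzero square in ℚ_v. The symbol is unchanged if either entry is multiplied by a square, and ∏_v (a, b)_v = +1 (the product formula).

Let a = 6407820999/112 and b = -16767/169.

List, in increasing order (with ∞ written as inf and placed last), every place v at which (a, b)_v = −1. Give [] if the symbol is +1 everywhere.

(a, b) ≡ (17245193, -23) mod (ℚ^×)²; places V = {2, 3, 7, 13, 17, 23, 43, 47, 53, ∞}.
(a,b)_∞: sgn(17245193)=+, sgn(-23)=−, so +1.
(a,b)_2: α=-4, β=0; u≡1, v≡1 (mod 8); ε(u)ε(v)=0·0, αω(v)=-4·0, βω(u)=0·0; sum ≡ 0  ⇒  +1.
(a,b)_43: α=1, u≡22; β=0, v≡42 (mod 43); (22|43)=-1, (42|43)=-1; sign (−1)^0·-1^0·-1^1 = -1.
(a,b)_13: α=0, u≡1; β=-2, v≡3 (mod 13); (1|13)=+1, (3|13)=+1; sign (−1)^0·+1^-2·+1^0 = +1.
(a,b)_23: α=1, u≡14; β=1, v≡21 (mod 23); (14|23)=-1, (21|23)=-1; sign (−1)^1·-1^1·-1^1 = -1.
(a,b)_7: α=-1, u≡3; β=0, v≡5 (mod 7); (3|7)=-1, (5|7)=-1; sign (−1)^0·-1^0·-1^-1 = -1.
(a,b)_17: α=2, u≡9; β=0, v≡5 (mod 17); (9|17)=+1, (5|17)=-1; sign (−1)^0·+1^0·-1^2 = +1.
(a,b)_47: α=1, u≡42; β=0, v≡34 (mod 47); (42|47)=+1, (34|47)=+1; sign (−1)^0·+1^0·+1^1 = +1.
(a,b)_3: α=2, u≡2; β=6, v≡1 (mod 3); (2|3)=-1, (1|3)=+1; sign (−1)^0·-1^6·+1^2 = +1.
(a,b)_53: α=1, u≡19; β=0, v≡14 (mod 53); (19|53)=-1, (14|53)=-1; sign (−1)^0·-1^0·-1^1 = -1.
(17245193, -23 / ℚ) ramifies at {7, 23, 43, 53}: a division algebra.

[7, 23, 43, 53]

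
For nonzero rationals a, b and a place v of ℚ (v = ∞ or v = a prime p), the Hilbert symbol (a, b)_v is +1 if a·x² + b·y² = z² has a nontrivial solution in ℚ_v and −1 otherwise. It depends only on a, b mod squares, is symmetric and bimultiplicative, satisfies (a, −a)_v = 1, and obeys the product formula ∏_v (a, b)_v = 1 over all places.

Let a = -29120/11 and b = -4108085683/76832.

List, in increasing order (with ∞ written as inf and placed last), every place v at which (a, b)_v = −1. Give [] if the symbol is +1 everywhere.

[2, 7, 17, inf]

Mod squares: a ≡ -5005, b ≡ -10166. Check v ∈ {∞, 2, 5, 7, 11, 13, 17, 23, 29, 31}.
v=5: a=5^1·(≡1), b=5^0·(≡1) mod 5; (1|5)=+1, (1|5)=+1; (−1)^{1·0·2}·(+1)^0·(+1)^1 = +1.
v=31: a=31^0·(≡30), b=31^2·(≡18) mod 31; (30|31)=-1, (18|31)=+1; (−1)^{0·2·15}·(-1)^2·(+1)^0 = +1.
v=29: a=29^0·(≡26), b=29^2·(≡5) mod 29; (26|29)=-1, (5|29)=+1; (−1)^{0·2·14}·(-1)^2·(+1)^0 = +1.
v=11: a=11^-1·(≡8), b=11^0·(≡3) mod 11; (8|11)=-1, (3|11)=+1; (−1)^{-1·0·5}·(-1)^0·(+1)^-1 = +1.
v=∞: -5005 < 0 and -10166 < 0  ⇒  (a,b)_∞ = -1.
v=23: a=23^0·(≡4), b=23^1·(≡3) mod 23; (4|23)=+1, (3|23)=+1; (−1)^{0·1·11}·(+1)^1·(+1)^0 = +1.
v=7: a=7^1·(≡3), b=7^-4·(≡3) mod 7; (3|7)=-1, (3|7)=-1; (−1)^{1·-4·3}·(-1)^-4·(-1)^1 = -1.
v=13: a=13^1·(≡2), b=13^1·(≡11) mod 13; (2|13)=-1, (11|13)=-1; (−1)^{1·1·6}·(-1)^1·(-1)^1 = +1.
v=17: a=17^0·(≡14), b=17^1·(≡5) mod 17; (14|17)=-1, (5|17)=-1; (−1)^{0·1·8}·(-1)^1·(-1)^0 = -1.
v=2: v_2(a)=6, v_2(b)=-5; units ≡ 3, 5 (mod 8); ε·ε+αω+βω = 1·0+6·1+-5·1 ≡ 1  ⇒  (a,b)_2 = -1.
(-5005, -10166 / ℚ) ramifies at {2, 7, 17, ∞}: a division algebra.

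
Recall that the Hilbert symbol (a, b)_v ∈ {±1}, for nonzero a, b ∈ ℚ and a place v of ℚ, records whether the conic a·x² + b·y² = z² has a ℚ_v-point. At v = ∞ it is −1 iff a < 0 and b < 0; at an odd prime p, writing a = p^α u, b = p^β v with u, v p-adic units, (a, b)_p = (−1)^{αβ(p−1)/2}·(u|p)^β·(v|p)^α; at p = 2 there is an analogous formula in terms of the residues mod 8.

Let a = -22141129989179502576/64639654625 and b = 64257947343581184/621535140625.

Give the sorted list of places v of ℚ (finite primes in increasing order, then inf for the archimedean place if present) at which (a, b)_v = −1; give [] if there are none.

(a, b) ≡ (-4032015, 62031) mod (ℚ^×)²; places V = {2, 3, 5, 7, 11, 13, 17, 19, 23, 29, 31, 53, ∞}.
(a,b)_5: α=-3, u≡2; β=-6, v≡1 (mod 5); (2|5)=-1, (1|5)=+1; sign (−1)^0·-1^-6·+1^-3 = +1.
(a,b)_31: α=3, u≡29; β=3, v≡6 (mod 31); (29|31)=-1, (6|31)=-1; sign (−1)^1·-1^3·-1^3 = -1.
(a,b)_3: α=13, u≡1; β=7, v≡1 (mod 3); (1|3)=+1, (1|3)=+1; sign (−1)^1·+1^7·+1^13 = -1.
(a,b)_∞: sgn(-4032015)=−, sgn(62031)=+, so +1.
(a,b)_19: α=2, u≡2; β=2, v≡10 (mod 19); (2|19)=-1, (10|19)=-1; sign (−1)^0·-1^2·-1^2 = +1.
(a,b)_17: α=-2, u≡14; β=-2, v≡9 (mod 17); (14|17)=-1, (9|17)=+1; sign (−1)^0·-1^-2·+1^-2 = +1.
(a,b)_2: α=4, β=12; u≡1, v≡7 (mod 8); ε(u)ε(v)=0·1, αω(v)=4·0, βω(u)=12·0; sum ≡ 0  ⇒  +1.
(a,b)_53: α=-2, u≡10; β=-2, v≡22 (mod 53); (10|53)=+1, (22|53)=-1; sign (−1)^0·+1^-2·-1^-2 = +1.
(a,b)_29: α=1, u≡24; β=1, v≡28 (mod 29); (24|29)=+1, (28|29)=+1; sign (−1)^0·+1^1·+1^1 = +1.
(a,b)_13: α=-1, u≡4; β=0, v≡7 (mod 13); (4|13)=+1, (7|13)=-1; sign (−1)^0·+1^0·-1^-1 = -1.
(a,b)_23: α=1, u≡8; β=1, v≡6 (mod 23); (8|23)=+1, (6|23)=+1; sign (−1)^1·+1^1·+1^1 = -1.
(a,b)_7: α=-2, u≡3; β=-2, v≡1 (mod 7); (3|7)=-1, (1|7)=+1; sign (−1)^0·-1^-2·+1^-2 = +1.
(a,b)_11: α=2, u≡7; β=0, v≡2 (mod 11); (7|11)=-1, (2|11)=-1; sign (−1)^0·-1^0·-1^2 = +1.
|Ram(-4032015, 62031)| = 4, even; anisotropic at {3, 13, 23, 31}.

[3, 13, 23, 31]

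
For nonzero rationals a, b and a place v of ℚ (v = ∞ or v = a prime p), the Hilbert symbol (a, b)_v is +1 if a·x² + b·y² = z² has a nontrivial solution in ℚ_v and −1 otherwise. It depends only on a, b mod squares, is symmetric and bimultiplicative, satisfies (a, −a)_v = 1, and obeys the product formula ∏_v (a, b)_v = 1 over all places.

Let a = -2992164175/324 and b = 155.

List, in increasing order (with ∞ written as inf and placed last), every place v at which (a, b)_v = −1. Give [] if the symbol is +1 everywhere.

[5, 19, 29, 31]

Mod squares: a ≡ -2442583, b ≡ 155. Check v ∈ {∞, 2, 3, 5, 7, 11, 13, 19, 29, 31}.
v=19: a=19^1·(≡11), b=19^0·(≡3) mod 19; (11|19)=+1, (3|19)=-1; (−1)^{1·0·9}·(+1)^0·(-1)^1 = -1.
v=13: a=13^1·(≡6), b=13^0·(≡12) mod 13; (6|13)=-1, (12|13)=+1; (−1)^{1·0·6}·(-1)^0·(+1)^1 = +1.
v=7: a=7^2·(≡1), b=7^0·(≡1) mod 7; (1|7)=+1, (1|7)=+1; (−1)^{2·0·3}·(+1)^0·(+1)^2 = +1.
v=2: v_2(a)=-2, v_2(b)=0; units ≡ 1, 3 (mod 8); ε·ε+αω+βω = 0·1+-2·1+0·0 ≡ 0  ⇒  (a,b)_2 = +1.
v=29: a=29^1·(≡2), b=29^0·(≡10) mod 29; (2|29)=-1, (10|29)=-1; (−1)^{1·0·14}·(-1)^0·(-1)^1 = -1.
v=31: a=31^1·(≡28), b=31^1·(≡5) mod 31; (28|31)=+1, (5|31)=+1; (−1)^{1·1·15}·(+1)^1·(+1)^1 = -1.
v=∞: -2442583 < 0 and 155 > 0  ⇒  (a,b)_∞ = +1.
v=3: a=3^-4·(≡2), b=3^0·(≡2) mod 3; (2|3)=-1, (2|3)=-1; (−1)^{-4·0·1}·(-1)^0·(-1)^-4 = +1.
v=11: a=11^1·(≡1), b=11^0·(≡1) mod 11; (1|11)=+1, (1|11)=+1; (−1)^{1·0·5}·(+1)^0·(+1)^1 = +1.
v=5: a=5^2·(≡2), b=5^1·(≡1) mod 5; (2|5)=-1, (1|5)=+1; (−1)^{2·1·2}·(-1)^1·(+1)^2 = -1.
Ram(-2442583, 155) = {5, 19, 29, 31}; no ℚ_5-point on the conic.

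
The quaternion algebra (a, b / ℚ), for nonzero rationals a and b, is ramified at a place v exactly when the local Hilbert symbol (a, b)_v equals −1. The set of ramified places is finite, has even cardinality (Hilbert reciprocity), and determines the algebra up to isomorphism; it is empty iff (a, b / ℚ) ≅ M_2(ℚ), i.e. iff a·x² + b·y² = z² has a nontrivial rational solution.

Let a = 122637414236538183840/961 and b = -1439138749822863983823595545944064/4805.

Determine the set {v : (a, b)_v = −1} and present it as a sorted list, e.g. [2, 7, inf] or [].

[5, 11, 17, 19]

Mod squares: a ≡ 9690, b ≡ -14630. Check v ∈ {∞, 2, 3, 5, 7, 11, 13, 17, 19, 31, 41, 43}.
v=43: a=43^0·(≡11), b=43^2·(≡26) mod 43; (11|43)=+1, (26|43)=-1; (−1)^{0·2·21}·(+1)^2·(-1)^0 = +1.
v=13: a=13^4·(≡6), b=13^6·(≡7) mod 13; (6|13)=-1, (7|13)=-1; (−1)^{4·6·6}·(-1)^6·(-1)^4 = +1.
v=∞: 9690 > 0 and -14630 < 0  ⇒  (a,b)_∞ = +1.
v=5: a=5^1·(≡3), b=5^-1·(≡1) mod 5; (3|5)=-1, (1|5)=+1; (−1)^{1·-1·2}·(-1)^-1·(+1)^1 = -1.
v=17: a=17^1·(≡15), b=17^2·(≡11) mod 17; (15|17)=+1, (11|17)=-1; (−1)^{1·2·8}·(+1)^2·(-1)^1 = -1.
v=11: a=11^2·(≡10), b=11^3·(≡9) mod 11; (10|11)=-1, (9|11)=+1; (−1)^{2·3·5}·(-1)^3·(+1)^2 = -1.
v=2: v_2(a)=5, v_2(b)=13; units ≡ 5, 5 (mod 8); ε·ε+αω+βω = 0·0+5·1+13·1 ≡ 0  ⇒  (a,b)_2 = +1.
v=3: a=3^5·(≡2), b=3^4·(≡1) mod 3; (2|3)=-1, (1|3)=+1; (−1)^{5·4·1}·(-1)^4·(+1)^5 = +1.
v=31: a=31^-2·(≡9), b=31^-2·(≡10) mod 31; (9|31)=+1, (10|31)=+1; (−1)^{-2·-2·15}·(+1)^-2·(+1)^-2 = +1.
v=41: a=41^4·(≡30), b=41^6·(≡35) mod 41; (30|41)=-1, (35|41)=-1; (−1)^{4·6·20}·(-1)^6·(-1)^4 = +1.
v=19: a=19^1·(≡1), b=19^1·(≡6) mod 19; (1|19)=+1, (6|19)=+1; (−1)^{1·1·9}·(+1)^1·(+1)^1 = -1.
v=7: a=7^0·(≡2), b=7^1·(≡6) mod 7; (2|7)=+1, (6|7)=-1; (−1)^{0·1·3}·(+1)^1·(-1)^0 = +1.
Ram(9690, -14630) = {5, 11, 17, 19}; no ℚ_5-point on the conic.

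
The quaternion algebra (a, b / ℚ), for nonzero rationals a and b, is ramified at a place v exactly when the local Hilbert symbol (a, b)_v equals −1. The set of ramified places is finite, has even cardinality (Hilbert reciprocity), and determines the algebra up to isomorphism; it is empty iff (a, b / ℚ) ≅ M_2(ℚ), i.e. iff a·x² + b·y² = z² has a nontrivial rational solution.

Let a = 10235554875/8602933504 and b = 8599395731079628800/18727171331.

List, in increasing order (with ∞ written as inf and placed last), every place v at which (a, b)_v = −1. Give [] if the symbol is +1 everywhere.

[5, 11, 13, 23]

(a, b) ≡ (195, 335478) mod (ℚ^×)²; places V = {2, 3, 5, 7, 11, 13, 17, 23, 31, ∞}.
(a,b)_31: α=-2, u≡2; β=-2, v≡11 (mod 31); (2|31)=+1, (11|31)=-1; sign (−1)^0·+1^-2·-1^-2 = +1.
(a,b)_13: α=1, u≡5; β=5, v≡10 (mod 13); (5|13)=-1, (10|13)=+1; sign (−1)^0·-1^5·+1^1 = -1.
(a,b)_2: α=-8, β=11; u≡3, v≡3 (mod 8); ε(u)ε(v)=1·1, αω(v)=-8·1, βω(u)=11·1; sum ≡ 0  ⇒  +1.
(a,b)_17: α=-2, u≡4; β=1, v≡14 (mod 17); (4|17)=+1, (14|17)=-1; sign (−1)^0·+1^1·-1^-2 = +1.
(a,b)_5: α=3, u≡1; β=2, v≡2 (mod 5); (1|5)=+1, (2|5)=-1; sign (−1)^0·+1^2·-1^3 = -1.
(a,b)_11: α=-2, u≡6; β=-7, v≡7 (mod 11); (6|11)=-1, (7|11)=-1; sign (−1)^0·-1^-7·-1^-2 = -1.
(a,b)_∞: sgn(195)=+, sgn(335478)=+, so +1.
(a,b)_3: α=5, u≡2; β=7, v≡1 (mod 3); (2|3)=-1, (1|3)=+1; sign (−1)^1·-1^7·+1^5 = +1.
(a,b)_23: α=2, u≡11; β=3, v≡8 (mod 23); (11|23)=-1, (8|23)=+1; sign (−1)^0·-1^3·+1^2 = -1.
(a,b)_7: α=2, u≡5; β=0, v≡3 (mod 7); (5|7)=-1, (3|7)=-1; sign (−1)^0·-1^0·-1^2 = +1.
|Ram(195, 335478)| = 4, even; anisotropic at {5, 11, 13, 23}.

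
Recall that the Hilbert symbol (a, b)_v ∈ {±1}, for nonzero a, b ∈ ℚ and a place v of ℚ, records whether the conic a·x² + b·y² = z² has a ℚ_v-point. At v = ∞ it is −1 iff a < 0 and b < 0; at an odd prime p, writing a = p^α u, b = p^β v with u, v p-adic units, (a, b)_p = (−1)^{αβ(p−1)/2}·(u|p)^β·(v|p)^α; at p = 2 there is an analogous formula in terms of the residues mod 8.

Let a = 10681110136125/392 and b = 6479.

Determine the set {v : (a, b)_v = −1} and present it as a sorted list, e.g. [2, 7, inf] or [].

(a, b) ≡ (561794090, 6479) mod (ℚ^×)²; places V = {2, 3, 5, 7, 11, 13, 19, 23, 29, 31, ∞}.
(a,b)_11: α=1, u≡1; β=1, v≡6 (mod 11); (1|11)=+1, (6|11)=-1; sign (−1)^1·+1^1·-1^1 = +1.
(a,b)_13: α=3, u≡5; β=0, v≡5 (mod 13); (5|13)=-1, (5|13)=-1; sign (−1)^0·-1^0·-1^3 = -1.
(a,b)_31: α=1, u≡1; β=1, v≡23 (mod 31); (1|31)=+1, (23|31)=-1; sign (−1)^1·+1^1·-1^1 = +1.
(a,b)_∞: sgn(561794090)=+, sgn(6479)=+, so +1.
(a,b)_7: α=-2, u≡2; β=0, v≡4 (mod 7); (2|7)=+1, (4|7)=+1; sign (−1)^0·+1^0·+1^-2 = +1.
(a,b)_23: α=1, u≡19; β=0, v≡16 (mod 23); (19|23)=-1, (16|23)=+1; sign (−1)^0·-1^0·+1^1 = +1.
(a,b)_19: α=1, u≡11; β=1, v≡18 (mod 19); (11|19)=+1, (18|19)=-1; sign (−1)^1·+1^1·-1^1 = +1.
(a,b)_29: α=1, u≡13; β=0, v≡12 (mod 29); (13|29)=+1, (12|29)=-1; sign (−1)^0·+1^0·-1^1 = -1.
(a,b)_3: α=2, u≡2; β=0, v≡2 (mod 3); (2|3)=-1, (2|3)=-1; sign (−1)^0·-1^0·-1^2 = +1.
(a,b)_2: α=-3, β=0; u≡5, v≡7 (mod 8); ε(u)ε(v)=0·1, αω(v)=-3·0, βω(u)=0·1; sum ≡ 0  ⇒  +1.
(a,b)_5: α=3, u≡2; β=0, v≡4 (mod 5); (2|5)=-1, (4|5)=+1; sign (−1)^0·-1^0·+1^3 = +1.
Ram(561794090, 6479) = {13, 29}; no ℚ_13-point on the conic.

[13, 29]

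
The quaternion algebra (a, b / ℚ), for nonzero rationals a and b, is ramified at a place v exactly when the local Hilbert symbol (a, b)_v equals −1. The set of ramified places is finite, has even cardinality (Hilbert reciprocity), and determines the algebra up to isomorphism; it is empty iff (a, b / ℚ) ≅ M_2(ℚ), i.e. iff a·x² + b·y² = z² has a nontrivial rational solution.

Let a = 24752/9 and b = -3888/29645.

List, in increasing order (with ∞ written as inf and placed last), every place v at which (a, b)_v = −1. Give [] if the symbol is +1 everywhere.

[3, 5, 7, 13]

(a, b) ≡ (1547, -15) mod (ℚ^×)²; places V = {2, 3, 5, 7, 11, 13, 17, ∞}.
(a,b)_∞: sgn(1547)=+, sgn(-15)=−, so +1.
(a,b)_2: α=4, β=4; u≡3, v≡1 (mod 8); ε(u)ε(v)=1·0, αω(v)=4·0, βω(u)=4·1; sum ≡ 0  ⇒  +1.
(a,b)_3: α=-2, u≡2; β=5, v≡1 (mod 3); (2|3)=-1, (1|3)=+1; sign (−1)^0·-1^5·+1^-2 = -1.
(a,b)_17: α=1, u≡5; β=0, v≡4 (mod 17); (5|17)=-1, (4|17)=+1; sign (−1)^0·-1^0·+1^1 = +1.
(a,b)_5: α=0, u≡3; β=-1, v≡3 (mod 5); (3|5)=-1, (3|5)=-1; sign (−1)^0·-1^-1·-1^0 = -1.
(a,b)_13: α=1, u≡5; β=0, v≡5 (mod 13); (5|13)=-1, (5|13)=-1; sign (−1)^0·-1^0·-1^1 = -1.
(a,b)_7: α=1, u≡4; β=-2, v≡6 (mod 7); (4|7)=+1, (6|7)=-1; sign (−1)^0·+1^-2·-1^1 = -1.
(a,b)_11: α=0, u≡10; β=-2, v≡2 (mod 11); (10|11)=-1, (2|11)=-1; sign (−1)^0·-1^-2·-1^0 = +1.
(1547, -15 / ℚ) ramifies at {3, 5, 7, 13}: a division algebra.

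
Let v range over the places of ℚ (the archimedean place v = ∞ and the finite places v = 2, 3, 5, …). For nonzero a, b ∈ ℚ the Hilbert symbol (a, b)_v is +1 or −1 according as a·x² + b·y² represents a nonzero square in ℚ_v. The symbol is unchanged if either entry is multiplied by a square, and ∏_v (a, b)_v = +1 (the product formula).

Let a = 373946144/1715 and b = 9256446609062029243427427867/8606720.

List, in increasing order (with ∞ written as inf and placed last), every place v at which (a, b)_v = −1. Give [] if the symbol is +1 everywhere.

[2, 7, 13, 17, 19, 23]

(a, b) ≡ (6760390, 25415) mod (ℚ^×)²; places V = {2, 3, 5, 7, 11, 13, 17, 19, 23, 41, 47, ∞}.
(a,b)_3: α=0, u≡1; β=6, v≡2 (mod 3); (1|3)=+1, (2|3)=-1; sign (−1)^0·+1^6·-1^0 = +1.
(a,b)_23: α=1, u≡8; β=3, v≡4 (mod 23); (8|23)=+1, (4|23)=+1; sign (−1)^1·+1^3·+1^1 = -1.
(a,b)_5: α=-1, u≡3; β=-1, v≡3 (mod 5); (3|5)=-1, (3|5)=-1; sign (−1)^0·-1^-1·-1^-1 = +1.
(a,b)_∞: sgn(6760390)=+, sgn(25415)=+, so +1.
(a,b)_13: α=1, u≡12; β=5, v≡5 (mod 13); (12|13)=+1, (5|13)=-1; sign (−1)^0·+1^5·-1^1 = -1.
(a,b)_47: α=0, u≡6; β=2, v≡22 (mod 47); (6|47)=+1, (22|47)=-1; sign (−1)^0·+1^2·-1^0 = +1.
(a,b)_41: α=0, u≡2; β=-2, v≡1 (mod 41); (2|41)=+1, (1|41)=+1; sign (−1)^0·+1^-2·+1^0 = +1.
(a,b)_7: α=-3, u≡1; β=2, v≡5 (mod 7); (1|7)=+1, (5|7)=-1; sign (−1)^0·+1^2·-1^-3 = -1.
(a,b)_17: α=1, u≡6; β=3, v≡15 (mod 17); (6|17)=-1, (15|17)=+1; sign (−1)^0·-1^3·+1^1 = -1.
(a,b)_2: α=5, β=-10; u≡3, v≡7 (mod 8); ε(u)ε(v)=1·1, αω(v)=5·0, βω(u)=-10·1; sum ≡ 1  ⇒  -1.
(a,b)_19: α=1, u≡11; β=2, v≡2 (mod 19); (11|19)=+1, (2|19)=-1; sign (−1)^0·+1^2·-1^1 = -1.
(a,b)_11: α=2, u≡8; β=4, v≡9 (mod 11); (8|11)=-1, (9|11)=+1; sign (−1)^0·-1^4·+1^2 = +1.
Ram(6760390, 25415) = {2, 7, 13, 17, 19, 23}; no ℚ_2-point on the conic.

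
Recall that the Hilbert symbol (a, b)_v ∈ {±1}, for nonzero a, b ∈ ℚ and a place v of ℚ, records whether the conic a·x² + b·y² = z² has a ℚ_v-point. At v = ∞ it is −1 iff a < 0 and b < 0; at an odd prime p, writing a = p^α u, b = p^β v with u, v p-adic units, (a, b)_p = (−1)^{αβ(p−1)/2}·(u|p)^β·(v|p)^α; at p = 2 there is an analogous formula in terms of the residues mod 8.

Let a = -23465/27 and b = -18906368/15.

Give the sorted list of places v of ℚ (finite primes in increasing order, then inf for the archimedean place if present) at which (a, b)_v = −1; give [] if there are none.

Mod squares: a ≡ -195, b ≡ -6555. Check v ∈ {∞, 2, 3, 5, 13, 19, 23}.
v=∞: -195 < 0 and -6555 < 0  ⇒  (a,b)_∞ = -1.
v=2: v_2(a)=0, v_2(b)=8; units ≡ 5, 5 (mod 8); ε·ε+αω+βω = 0·0+0·1+8·1 ≡ 0  ⇒  (a,b)_2 = +1.
v=13: a=13^1·(≡2), b=13^2·(≡3) mod 13; (2|13)=-1, (3|13)=+1; (−1)^{1·2·6}·(-1)^2·(+1)^1 = +1.
v=19: a=19^2·(≡18), b=19^1·(≡1) mod 19; (18|19)=-1, (1|19)=+1; (−1)^{2·1·9}·(-1)^1·(+1)^2 = -1.
v=3: a=3^-3·(≡1), b=3^-1·(≡2) mod 3; (1|3)=+1, (2|3)=-1; (−1)^{-3·-1·1}·(+1)^-1·(-1)^-3 = +1.
v=23: a=23^0·(≡16), b=23^1·(≡11) mod 23; (16|23)=+1, (11|23)=-1; (−1)^{0·1·11}·(+1)^1·(-1)^0 = +1.
v=5: a=5^1·(≡1), b=5^-1·(≡4) mod 5; (1|5)=+1, (4|5)=+1; (−1)^{1·-1·2}·(+1)^-1·(+1)^1 = +1.
|Ram(-195, -6555)| = 2, even; anisotropic at {19, ∞}.

[19, inf]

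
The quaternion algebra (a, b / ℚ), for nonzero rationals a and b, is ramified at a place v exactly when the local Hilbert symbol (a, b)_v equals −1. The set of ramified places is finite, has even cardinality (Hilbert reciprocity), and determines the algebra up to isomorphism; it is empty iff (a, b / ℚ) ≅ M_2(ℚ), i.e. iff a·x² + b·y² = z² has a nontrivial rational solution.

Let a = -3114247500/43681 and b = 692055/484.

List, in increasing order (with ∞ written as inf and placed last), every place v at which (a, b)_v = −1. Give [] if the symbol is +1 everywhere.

Mod squares: a ≡ -91, b ≡ 455. Check v ∈ {∞, 2, 3, 5, 7, 11, 13, 19}.
v=2: v_2(a)=2, v_2(b)=-2; units ≡ 5, 7 (mod 8); ε·ε+αω+βω = 0·1+2·0+-2·1 ≡ 0  ⇒  (a,b)_2 = +1.
v=11: a=11^-2·(≡6), b=11^-2·(≡3) mod 11; (6|11)=-1, (3|11)=+1; (−1)^{-2·-2·5}·(-1)^-2·(+1)^-2 = +1.
v=5: a=5^4·(≡4), b=5^1·(≡4) mod 5; (4|5)=+1, (4|5)=+1; (−1)^{4·1·2}·(+1)^1·(+1)^4 = +1.
v=19: a=19^-2·(≡5), b=19^0·(≡2) mod 19; (5|19)=+1, (2|19)=-1; (−1)^{-2·0·9}·(+1)^0·(-1)^-2 = +1.
v=∞: -91 < 0 and 455 > 0  ⇒  (a,b)_∞ = +1.
v=7: a=7^1·(≡4), b=7^1·(≡4) mod 7; (4|7)=+1, (4|7)=+1; (−1)^{1·1·3}·(+1)^1·(+1)^1 = -1.
v=3: a=3^4·(≡2), b=3^2·(≡2) mod 3; (2|3)=-1, (2|3)=-1; (−1)^{4·2·1}·(-1)^2·(-1)^4 = +1.
v=13: a=13^3·(≡7), b=13^3·(≡1) mod 13; (7|13)=-1, (1|13)=+1; (−1)^{3·3·6}·(-1)^3·(+1)^3 = -1.
(-91, 455 / ℚ) ramifies at {7, 13}: a division algebra.

[7, 13]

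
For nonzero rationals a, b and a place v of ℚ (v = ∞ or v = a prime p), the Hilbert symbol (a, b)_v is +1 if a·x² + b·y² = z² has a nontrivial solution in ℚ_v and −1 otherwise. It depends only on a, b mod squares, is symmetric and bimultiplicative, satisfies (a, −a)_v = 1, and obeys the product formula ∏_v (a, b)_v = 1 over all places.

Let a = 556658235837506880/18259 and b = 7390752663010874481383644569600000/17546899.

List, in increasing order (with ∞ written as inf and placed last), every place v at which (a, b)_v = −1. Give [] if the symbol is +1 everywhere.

Mod squares: a ≡ 53295, b ≡ 7315. Check v ∈ {∞, 2, 3, 5, 7, 11, 17, 19, 31}.
v=11: a=11^7·(≡3), b=11^11·(≡4) mod 11; (3|11)=+1, (4|11)=+1; (−1)^{7·11·5}·(+1)^11·(+1)^7 = -1.
v=7: a=7^4·(≡4), b=7^7·(≡4) mod 7; (4|7)=+1, (4|7)=+1; (−1)^{4·7·3}·(+1)^7·(+1)^4 = +1.
v=∞: 53295 > 0 and 7315 > 0  ⇒  (a,b)_∞ = +1.
v=2: v_2(a)=6, v_2(b)=16; units ≡ 7, 3 (mod 8); ε·ε+αω+βω = 1·1+6·1+16·0 ≡ 1  ⇒  (a,b)_2 = -1.
v=31: a=31^-2·(≡23), b=31^-4·(≡6) mod 31; (23|31)=-1, (6|31)=-1; (−1)^{-2·-4·15}·(-1)^-4·(-1)^-2 = +1.
v=17: a=17^1·(≡12), b=17^2·(≡12) mod 17; (12|17)=-1, (12|17)=-1; (−1)^{1·2·8}·(-1)^2·(-1)^1 = -1.
v=3: a=3^7·(≡2), b=3^12·(≡1) mod 3; (2|3)=-1, (1|3)=+1; (−1)^{7·12·1}·(-1)^12·(+1)^7 = +1.
v=19: a=19^-1·(≡8), b=19^-1·(≡9) mod 19; (8|19)=-1, (9|19)=+1; (−1)^{-1·-1·9}·(-1)^-1·(+1)^-1 = +1.
v=5: a=5^1·(≡4), b=5^5·(≡3) mod 5; (4|5)=+1, (3|5)=-1; (−1)^{1·5·2}·(+1)^5·(-1)^1 = -1.
(53295, 7315 / ℚ) ramifies at {2, 5, 11, 17}: a division algebra.

[2, 5, 11, 17]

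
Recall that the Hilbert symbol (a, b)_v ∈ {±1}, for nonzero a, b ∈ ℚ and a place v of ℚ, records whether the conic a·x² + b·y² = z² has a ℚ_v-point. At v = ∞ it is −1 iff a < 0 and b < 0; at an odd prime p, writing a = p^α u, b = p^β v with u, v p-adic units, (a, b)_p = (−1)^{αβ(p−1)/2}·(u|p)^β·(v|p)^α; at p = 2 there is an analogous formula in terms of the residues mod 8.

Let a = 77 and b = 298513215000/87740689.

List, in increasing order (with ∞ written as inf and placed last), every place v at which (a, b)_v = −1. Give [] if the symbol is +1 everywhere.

Mod squares: a ≡ 77, b ≡ 6006. Check v ∈ {∞, 2, 3, 5, 7, 11, 13, 17, 19, 29, 47}.
v=13: a=13^0·(≡12), b=13^1·(≡6) mod 13; (12|13)=+1, (6|13)=-1; (−1)^{0·1·6}·(+1)^1·(-1)^0 = +1.
v=7: a=7^1·(≡4), b=7^1·(≡4) mod 7; (4|7)=+1, (4|7)=+1; (−1)^{1·1·3}·(+1)^1·(+1)^1 = -1.
v=∞: 77 > 0 and 6006 > 0  ⇒  (a,b)_∞ = +1.
v=2: v_2(a)=0, v_2(b)=3; units ≡ 5, 3 (mod 8); ε·ε+αω+βω = 0·1+0·1+3·1 ≡ 1  ⇒  (a,b)_2 = -1.
v=29: a=29^0·(≡19), b=29^-2·(≡18) mod 29; (19|29)=-1, (18|29)=-1; (−1)^{0·-2·14}·(-1)^-2·(-1)^0 = +1.
v=19: a=19^0·(≡1), b=19^-2·(≡2) mod 19; (1|19)=+1, (2|19)=-1; (−1)^{0·-2·9}·(+1)^-2·(-1)^0 = +1.
v=47: a=47^0·(≡30), b=47^2·(≡28) mod 47; (30|47)=-1, (28|47)=+1; (−1)^{0·2·23}·(-1)^2·(+1)^0 = +1.
v=11: a=11^1·(≡7), b=11^1·(≡6) mod 11; (7|11)=-1, (6|11)=-1; (−1)^{1·1·5}·(-1)^1·(-1)^1 = -1.
v=5: a=5^0·(≡2), b=5^4·(≡1) mod 5; (2|5)=-1, (1|5)=+1; (−1)^{0·4·2}·(-1)^4·(+1)^0 = +1.
v=3: a=3^0·(≡2), b=3^3·(≡1) mod 3; (2|3)=-1, (1|3)=+1; (−1)^{0·3·1}·(-1)^3·(+1)^0 = -1.
v=17: a=17^0·(≡9), b=17^-2·(≡14) mod 17; (9|17)=+1, (14|17)=-1; (−1)^{0·-2·8}·(+1)^-2·(-1)^0 = +1.
(77, 6006 / ℚ) ramifies at {2, 3, 7, 11}: a division algebra.

[2, 3, 7, 11]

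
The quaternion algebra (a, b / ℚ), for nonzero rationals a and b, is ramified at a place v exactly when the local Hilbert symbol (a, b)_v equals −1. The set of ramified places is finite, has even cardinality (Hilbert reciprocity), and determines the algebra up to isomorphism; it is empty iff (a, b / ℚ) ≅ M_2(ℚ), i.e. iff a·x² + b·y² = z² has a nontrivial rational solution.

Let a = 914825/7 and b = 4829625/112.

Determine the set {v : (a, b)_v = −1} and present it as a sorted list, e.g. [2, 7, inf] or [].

(a, b) ≡ (256151, 1855) mod (ℚ^×)²; places V = {2, 3, 5, 7, 23, 37, 43, 53, ∞}.
(a,b)_∞: sgn(256151)=+, sgn(1855)=+, so +1.
(a,b)_7: α=-1, u≡2; β=-1, v≡5 (mod 7); (2|7)=+1, (5|7)=-1; sign (−1)^1·+1^-1·-1^-1 = +1.
(a,b)_2: α=0, β=-4; u≡7, v≡7 (mod 8); ε(u)ε(v)=1·1, αω(v)=0·0, βω(u)=-4·0; sum ≡ 1  ⇒  -1.
(a,b)_37: α=1, u≡33; β=0, v≡15 (mod 37); (33|37)=+1, (15|37)=-1; sign (−1)^0·+1^0·-1^1 = -1.
(a,b)_3: α=0, u≡2; β=6, v≡1 (mod 3); (2|3)=-1, (1|3)=+1; sign (−1)^0·-1^6·+1^0 = +1.
(a,b)_5: α=2, u≡4; β=3, v≡1 (mod 5); (4|5)=+1, (1|5)=+1; sign (−1)^0·+1^3·+1^2 = +1.
(a,b)_43: α=1, u≡17; β=0, v≡13 (mod 43); (17|43)=+1, (13|43)=+1; sign (−1)^0·+1^0·+1^1 = +1.
(a,b)_23: α=1, u≡11; β=0, v≡10 (mod 23); (11|23)=-1, (10|23)=-1; sign (−1)^0·-1^0·-1^1 = -1.
(a,b)_53: α=0, u≡14; β=1, v≡3 (mod 53); (14|53)=-1, (3|53)=-1; sign (−1)^0·-1^1·-1^0 = -1.
|Ram(256151, 1855)| = 4, even; anisotropic at {2, 23, 37, 53}.

[2, 23, 37, 53]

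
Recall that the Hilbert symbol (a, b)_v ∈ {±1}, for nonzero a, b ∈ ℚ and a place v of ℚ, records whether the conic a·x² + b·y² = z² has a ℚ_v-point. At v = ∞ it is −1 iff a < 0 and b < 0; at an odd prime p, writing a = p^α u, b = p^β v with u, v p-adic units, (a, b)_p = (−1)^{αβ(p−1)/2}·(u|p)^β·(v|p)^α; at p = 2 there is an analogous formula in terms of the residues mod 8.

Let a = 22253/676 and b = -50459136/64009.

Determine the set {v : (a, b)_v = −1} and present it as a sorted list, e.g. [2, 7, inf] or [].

[2, 3]

Mod squares: a ≡ 77, b ≡ -546. Check v ∈ {∞, 2, 3, 7, 11, 13, 17, 19, 23}.
v=13: a=13^-2·(≡9), b=13^1·(≡12) mod 13; (9|13)=+1, (12|13)=+1; (−1)^{-2·1·6}·(+1)^1·(+1)^-2 = +1.
v=17: a=17^2·(≡2), b=17^0·(≡15) mod 17; (2|17)=+1, (15|17)=+1; (−1)^{2·0·8}·(+1)^0·(+1)^2 = +1.
v=19: a=19^0·(≡9), b=19^2·(≡6) mod 19; (9|19)=+1, (6|19)=+1; (−1)^{0·2·9}·(+1)^2·(+1)^0 = +1.
v=7: a=7^1·(≡2), b=7^1·(≡5) mod 7; (2|7)=+1, (5|7)=-1; (−1)^{1·1·3}·(+1)^1·(-1)^1 = +1.
v=11: a=11^1·(≡2), b=11^-2·(≡9) mod 11; (2|11)=-1, (9|11)=+1; (−1)^{1·-2·5}·(-1)^-2·(+1)^1 = +1.
v=2: v_2(a)=-2, v_2(b)=9; units ≡ 5, 7 (mod 8); ε·ε+αω+βω = 0·1+-2·0+9·1 ≡ 1  ⇒  (a,b)_2 = -1.
v=∞: 77 > 0 and -546 < 0  ⇒  (a,b)_∞ = +1.
v=23: a=23^0·(≡9), b=23^-2·(≡2) mod 23; (9|23)=+1, (2|23)=+1; (−1)^{0·-2·11}·(+1)^-2·(+1)^0 = +1.
v=3: a=3^0·(≡2), b=3^1·(≡1) mod 3; (2|3)=-1, (1|3)=+1; (−1)^{0·1·1}·(-1)^1·(+1)^0 = -1.
|Ram(77, -546)| = 2, even; anisotropic at {2, 3}.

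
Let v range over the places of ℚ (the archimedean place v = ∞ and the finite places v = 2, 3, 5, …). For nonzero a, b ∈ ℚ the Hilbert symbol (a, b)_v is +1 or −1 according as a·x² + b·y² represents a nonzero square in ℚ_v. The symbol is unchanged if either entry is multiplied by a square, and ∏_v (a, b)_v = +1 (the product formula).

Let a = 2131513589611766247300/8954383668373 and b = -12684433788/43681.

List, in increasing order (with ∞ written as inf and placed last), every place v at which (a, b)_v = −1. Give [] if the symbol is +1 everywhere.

[3, 17]

Mod squares: a ≡ 221, b ≡ -663. Check v ∈ {∞, 2, 3, 5, 7, 11, 13, 17, 19, 43}.
v=∞: 221 > 0 and -663 < 0  ⇒  (a,b)_∞ = +1.
v=2: v_2(a)=2, v_2(b)=2; units ≡ 5, 1 (mod 8); ε·ε+αω+βω = 0·0+2·0+2·1 ≡ 0  ⇒  (a,b)_2 = +1.
v=3: a=3^24·(≡2), b=3^15·(≡1) mod 3; (2|3)=-1, (1|3)=+1; (−1)^{24·15·1}·(-1)^15·(+1)^24 = -1.
v=13: a=13^-1·(≡1), b=13^1·(≡10) mod 13; (1|13)=+1, (10|13)=+1; (−1)^{-1·1·6}·(+1)^1·(+1)^-1 = +1.
v=19: a=19^-6·(≡10), b=19^-2·(≡10) mod 19; (10|19)=-1, (10|19)=-1; (−1)^{-6·-2·9}·(-1)^-2·(-1)^-6 = +1.
v=11: a=11^-4·(≡1), b=11^-2·(≡2) mod 11; (1|11)=+1, (2|11)=-1; (−1)^{-4·-2·5}·(+1)^-2·(-1)^-4 = +1.
v=7: a=7^4·(≡2), b=7^0·(≡2) mod 7; (2|7)=+1, (2|7)=+1; (−1)^{4·0·3}·(+1)^0·(+1)^4 = +1.
v=5: a=5^2·(≡4), b=5^0·(≡2) mod 5; (4|5)=+1, (2|5)=-1; (−1)^{2·0·2}·(+1)^0·(-1)^2 = +1.
v=17: a=17^1·(≡8), b=17^1·(≡12) mod 17; (8|17)=+1, (12|17)=-1; (−1)^{1·1·8}·(+1)^1·(-1)^1 = -1.
v=43: a=43^2·(≡24), b=43^0·(≡14) mod 43; (24|43)=+1, (14|43)=+1; (−1)^{2·0·21}·(+1)^0·(+1)^2 = +1.
Ram(221, -663) = {3, 17}; no ℚ_3-point on the conic.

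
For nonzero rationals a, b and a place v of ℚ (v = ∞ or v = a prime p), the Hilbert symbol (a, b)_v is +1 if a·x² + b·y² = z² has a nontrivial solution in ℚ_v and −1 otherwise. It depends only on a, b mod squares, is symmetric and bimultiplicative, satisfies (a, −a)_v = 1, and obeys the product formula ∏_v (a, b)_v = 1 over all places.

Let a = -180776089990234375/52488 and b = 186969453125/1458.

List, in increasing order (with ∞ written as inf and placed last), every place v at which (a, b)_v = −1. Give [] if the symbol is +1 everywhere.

(a, b) ≡ (-15470, 10) mod (ℚ^×)²; places V = {2, 3, 5, 7, 13, 17, ∞}.
(a,b)_17: α=3, u≡8; β=2, v≡12 (mod 17); (8|17)=+1, (12|17)=-1; sign (−1)^0·+1^2·-1^3 = -1.
(a,b)_∞: sgn(-15470)=−, sgn(10)=+, so +1.
(a,b)_13: α=3, u≡2; β=2, v≡3 (mod 13); (2|13)=-1, (3|13)=+1; sign (−1)^0·-1^2·+1^3 = +1.
(a,b)_2: α=-3, β=-1; u≡1, v≡5 (mod 8); ε(u)ε(v)=0·0, αω(v)=-3·1, βω(u)=-1·0; sum ≡ 1  ⇒  -1.
(a,b)_3: α=-8, u≡1; β=-6, v≡1 (mod 3); (1|3)=+1, (1|3)=+1; sign (−1)^0·+1^-6·+1^-8 = +1.
(a,b)_7: α=3, u≡2; β=2, v≡5 (mod 7); (2|7)=+1, (5|7)=-1; sign (−1)^0·+1^2·-1^3 = -1.
(a,b)_5: α=11, u≡4; β=7, v≡3 (mod 5); (4|5)=+1, (3|5)=-1; sign (−1)^0·+1^7·-1^11 = -1.
Ram(-15470, 10) = {2, 5, 7, 17}; no ℚ_2-point on the conic.

[2, 5, 7, 17]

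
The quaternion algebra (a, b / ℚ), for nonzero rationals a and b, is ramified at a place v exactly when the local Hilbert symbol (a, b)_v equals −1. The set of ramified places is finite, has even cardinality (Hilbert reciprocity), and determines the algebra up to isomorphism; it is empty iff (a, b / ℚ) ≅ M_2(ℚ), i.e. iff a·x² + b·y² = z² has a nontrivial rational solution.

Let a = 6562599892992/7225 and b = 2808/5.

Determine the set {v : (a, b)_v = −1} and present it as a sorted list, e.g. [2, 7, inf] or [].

Mod squares: a ≡ 16302, b ≡ 390. Check v ∈ {∞, 2, 3, 5, 11, 13, 17, 19}.
v=11: a=11^3·(≡6), b=11^0·(≡5) mod 11; (6|11)=-1, (5|11)=+1; (−1)^{3·0·5}·(-1)^0·(+1)^3 = +1.
v=5: a=5^-2·(≡3), b=5^-1·(≡3) mod 5; (3|5)=-1, (3|5)=-1; (−1)^{-2·-1·2}·(-1)^-1·(-1)^-2 = -1.
v=∞: 16302 > 0 and 390 > 0  ⇒  (a,b)_∞ = +1.
v=3: a=3^3·(≡1), b=3^3·(≡1) mod 3; (1|3)=+1, (1|3)=+1; (−1)^{3·3·1}·(+1)^3·(+1)^3 = -1.
v=2: v_2(a)=11, v_2(b)=3; units ≡ 7, 3 (mod 8); ε·ε+αω+βω = 1·1+11·1+3·0 ≡ 0  ⇒  (a,b)_2 = +1.
v=19: a=19^3·(≡8), b=19^0·(≡3) mod 19; (8|19)=-1, (3|19)=-1; (−1)^{3·0·9}·(-1)^0·(-1)^3 = -1.
v=13: a=13^1·(≡2), b=13^1·(≡12) mod 13; (2|13)=-1, (12|13)=+1; (−1)^{1·1·6}·(-1)^1·(+1)^1 = -1.
v=17: a=17^-2·(≡15), b=17^0·(≡4) mod 17; (15|17)=+1, (4|17)=+1; (−1)^{-2·0·8}·(+1)^0·(+1)^-2 = +1.
Ram(16302, 390) = {3, 5, 13, 19}; no ℚ_3-point on the conic.

[3, 5, 13, 19]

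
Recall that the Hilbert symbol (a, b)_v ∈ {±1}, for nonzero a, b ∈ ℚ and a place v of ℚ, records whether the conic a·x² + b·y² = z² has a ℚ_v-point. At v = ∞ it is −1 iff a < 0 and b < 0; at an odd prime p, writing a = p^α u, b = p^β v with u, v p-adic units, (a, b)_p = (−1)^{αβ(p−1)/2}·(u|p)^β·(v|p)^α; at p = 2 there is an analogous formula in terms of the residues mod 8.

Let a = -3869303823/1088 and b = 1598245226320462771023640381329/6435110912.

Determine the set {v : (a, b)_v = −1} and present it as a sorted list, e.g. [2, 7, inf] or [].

[17, 37]

(a, b) ≡ (-1113959, 48433) mod (ℚ^×)²; places V = {2, 3, 7, 11, 17, 19, 23, 37, ∞}.
(a,b)_2: α=-6, β=-20; u≡1, v≡1 (mod 8); ε(u)ε(v)=0·0, αω(v)=-6·0, βω(u)=-20·0; sum ≡ 0  ⇒  +1.
(a,b)_19: α=0, u≡9; β=-2, v≡2 (mod 19); (9|19)=+1, (2|19)=-1; sign (−1)^0·+1^-2·-1^0 = +1.
(a,b)_7: α=1, u≡2; β=1, v≡3 (mod 7); (2|7)=+1, (3|7)=-1; sign (−1)^1·+1^1·-1^1 = +1.
(a,b)_3: α=10, u≡1; β=28, v≡1 (mod 3); (1|3)=+1, (1|3)=+1; sign (−1)^0·+1^28·+1^10 = +1.
(a,b)_37: α=1, u≡36; β=3, v≡23 (mod 37); (36|37)=+1, (23|37)=-1; sign (−1)^0·+1^3·-1^1 = -1.
(a,b)_∞: sgn(-1113959)=−, sgn(48433)=+, so +1.
(a,b)_23: α=1, u≡10; β=6, v≡6 (mod 23); (10|23)=-1, (6|23)=+1; sign (−1)^0·-1^6·+1^1 = +1.
(a,b)_17: α=-1, u≡1; β=-1, v≡5 (mod 17); (1|17)=+1, (5|17)=-1; sign (−1)^0·+1^-1·-1^-1 = -1.
(a,b)_11: α=1, u≡6; β=3, v≡4 (mod 11); (6|11)=-1, (4|11)=+1; sign (−1)^1·-1^3·+1^1 = +1.
(-1113959, 48433 / ℚ) ramifies at {17, 37}: a division algebra.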